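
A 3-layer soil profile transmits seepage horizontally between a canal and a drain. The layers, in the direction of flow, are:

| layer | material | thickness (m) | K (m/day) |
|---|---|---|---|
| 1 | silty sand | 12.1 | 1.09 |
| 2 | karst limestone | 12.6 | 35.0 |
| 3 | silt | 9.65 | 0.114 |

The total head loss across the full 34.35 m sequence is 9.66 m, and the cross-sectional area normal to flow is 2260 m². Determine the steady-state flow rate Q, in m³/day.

227

Flow is perpendicular to layering, so the layers act in series and the equivalent K is the thickness-weighted harmonic mean.
Total thickness L = 12.1 + 12.6 + 9.65 = 34.35 m.
Σ(b_i/K_i) = 12.1/1.09 + 12.6/35.0 + 9.65/0.114 = 96.11 d.
K_eq = L / Σ(b_i/K_i) = 34.35 / 96.11 = 0.3574 m/day.
Q = K_eq · A · (Δh/L) = 0.3574 × 2260 × (9.66/34.35) = 227.2 m³/day.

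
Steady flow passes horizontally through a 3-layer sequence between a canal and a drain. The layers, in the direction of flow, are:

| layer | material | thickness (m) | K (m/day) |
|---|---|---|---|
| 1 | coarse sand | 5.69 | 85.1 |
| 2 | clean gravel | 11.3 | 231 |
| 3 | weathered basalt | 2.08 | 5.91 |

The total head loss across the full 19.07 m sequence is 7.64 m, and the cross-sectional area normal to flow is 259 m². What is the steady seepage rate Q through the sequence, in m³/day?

Flow is perpendicular to layering, so the layers act in series and the equivalent K is the thickness-weighted harmonic mean.
Total thickness L = 5.69 + 11.3 + 2.08 = 19.07 m.
Σ(b_i/K_i) = 5.69/85.1 + 11.3/231 + 2.08/5.91 = 0.4677 d.
K_eq = L / Σ(b_i/K_i) = 19.07 / 0.4677 = 40.77 m/day.
Q = K_eq · A · (Δh/L) = 40.77 × 259 × (7.64/19.07) = 4231 m³/day.

4230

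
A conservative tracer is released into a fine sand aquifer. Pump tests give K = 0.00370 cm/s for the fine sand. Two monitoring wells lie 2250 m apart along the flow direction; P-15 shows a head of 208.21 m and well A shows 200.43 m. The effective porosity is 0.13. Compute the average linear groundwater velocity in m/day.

0.0850

Convert K: 0.00370 cm/s × 864 = 3.197 m/day.
Hydraulic gradient i = (208.21 − 200.43) / 2250 = 7.78 / 2250 = 0.003458.
Darcy flux q = K · i = 3.197 × 0.003458 = 0.01105 m/day.
Seepage velocity v = q / n_e = 0.01105 / 0.13 = 0.08503 m/day.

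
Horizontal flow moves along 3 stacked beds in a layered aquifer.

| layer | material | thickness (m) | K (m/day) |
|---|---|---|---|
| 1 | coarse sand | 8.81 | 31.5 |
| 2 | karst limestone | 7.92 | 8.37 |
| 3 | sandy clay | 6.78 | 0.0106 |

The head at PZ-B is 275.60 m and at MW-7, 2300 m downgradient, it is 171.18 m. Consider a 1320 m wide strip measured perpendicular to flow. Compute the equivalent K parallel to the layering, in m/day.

14.6

Flow is parallel to layering, so each bed carries its own Darcy discharge and the transmissivities add.
Σ(K_i·b_i) = 31.5×8.81 + 8.37×7.92 + 0.0106×6.78 = 343.9 m²/day.
Total thickness b = 23.51 m, so K_eq = Σ(K_i·b_i)/b = 14.63 m/day.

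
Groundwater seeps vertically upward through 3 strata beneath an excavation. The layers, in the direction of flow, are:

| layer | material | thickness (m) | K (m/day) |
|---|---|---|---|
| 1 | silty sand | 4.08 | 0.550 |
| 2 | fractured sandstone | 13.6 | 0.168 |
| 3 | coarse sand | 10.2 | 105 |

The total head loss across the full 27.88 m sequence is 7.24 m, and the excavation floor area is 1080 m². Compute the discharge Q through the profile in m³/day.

88.4

Flow is perpendicular to layering, so the layers act in series and the equivalent K is the thickness-weighted harmonic mean.
Total thickness L = 4.08 + 13.6 + 10.2 = 27.88 m.
Σ(b_i/K_i) = 4.08/0.550 + 13.6/0.168 + 10.2/105 = 88.47 d.
K_eq = L / Σ(b_i/K_i) = 27.88 / 88.47 = 0.3151 m/day.
Q = K_eq · A · (Δh/L) = 0.3151 × 1080 × (7.24/27.88) = 88.38 m³/day.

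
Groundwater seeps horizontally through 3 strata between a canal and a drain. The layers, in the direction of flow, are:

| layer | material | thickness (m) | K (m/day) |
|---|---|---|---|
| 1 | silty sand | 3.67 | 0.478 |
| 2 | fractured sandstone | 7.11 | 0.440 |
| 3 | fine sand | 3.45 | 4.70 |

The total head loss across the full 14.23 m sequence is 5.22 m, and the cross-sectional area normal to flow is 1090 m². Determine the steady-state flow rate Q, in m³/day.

Flow is perpendicular to layering, so the layers act in series and the equivalent K is the thickness-weighted harmonic mean.
Total thickness L = 3.67 + 7.11 + 3.45 = 14.23 m.
Σ(b_i/K_i) = 3.67/0.478 + 7.11/0.440 + 3.45/4.70 = 24.57 d.
K_eq = L / Σ(b_i/K_i) = 14.23 / 24.57 = 0.5791 m/day.
Q = K_eq · A · (Δh/L) = 0.5791 × 1090 × (5.22/14.23) = 231.6 m³/day.

232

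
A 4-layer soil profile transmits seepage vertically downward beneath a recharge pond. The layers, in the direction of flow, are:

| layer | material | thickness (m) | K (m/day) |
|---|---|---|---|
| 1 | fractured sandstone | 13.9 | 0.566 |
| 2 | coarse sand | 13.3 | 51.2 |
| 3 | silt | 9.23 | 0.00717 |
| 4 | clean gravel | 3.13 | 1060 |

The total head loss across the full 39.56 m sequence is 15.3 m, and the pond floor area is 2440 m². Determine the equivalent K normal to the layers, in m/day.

Flow is perpendicular to layering, so the layers act in series and the equivalent K is the thickness-weighted harmonic mean.
Total thickness L = 13.9 + 13.3 + 9.23 + 3.13 = 39.56 m.
Σ(b_i/K_i) = 13.9/0.566 + 13.3/51.2 + 9.23/0.00717 + 3.13/1060 = 1312 d.
K_eq = L / Σ(b_i/K_i) = 39.56 / 1312 = 0.03015 m/day.

0.0301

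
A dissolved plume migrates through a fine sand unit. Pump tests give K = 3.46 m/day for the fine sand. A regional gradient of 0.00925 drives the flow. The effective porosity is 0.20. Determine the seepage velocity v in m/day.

0.160

Hydraulic gradient i = 0.00925.
Darcy flux q = K · i = 3.460 × 0.009250 = 0.03200 m/day.
Seepage velocity v = q / n_e = 0.03200 / 0.20 = 0.1600 m/day.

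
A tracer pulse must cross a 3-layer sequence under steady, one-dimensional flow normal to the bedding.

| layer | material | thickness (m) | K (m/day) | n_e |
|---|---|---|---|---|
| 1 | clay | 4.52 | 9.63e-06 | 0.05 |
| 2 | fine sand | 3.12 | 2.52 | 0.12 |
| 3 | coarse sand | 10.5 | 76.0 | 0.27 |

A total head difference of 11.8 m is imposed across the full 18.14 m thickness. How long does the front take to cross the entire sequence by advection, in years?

374

With flow normal to the layers, continuity requires the same specific discharge q through every layer.
Σ(b_i/K_i) = 4.52/9.63e-06 + 3.12/2.52 + 10.5/76.0 = 4.694e+05 d.
q = Δh / Σ(b_i/K_i) = 11.8 / 4.694e+05 = 2.514e-05 m/day.
In each layer the seepage velocity is v_i = q/n_i, so the layer transit time is t_i = b_i·n_i / q:
  layer 1 (clay): t_1 = 4.52 × 0.05 / 2.514e-05 = 8990 d
  layer 2 (fine sand): t_2 = 3.12 × 0.12 / 2.514e-05 = 14892 d
  layer 3 (coarse sand): t_3 = 10.5 × 0.27 / 2.514e-05 = 1.128e+05 d
Total t = Σ t_i = 1.366e+05 days = 374.1 years.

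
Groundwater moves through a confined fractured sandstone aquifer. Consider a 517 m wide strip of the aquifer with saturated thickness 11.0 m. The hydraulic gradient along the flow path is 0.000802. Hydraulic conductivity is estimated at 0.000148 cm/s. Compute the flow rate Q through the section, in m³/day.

Convert K: 0.000148 cm/s × 864 = 0.1279 m/day.
Cross-sectional area A = 517 × 11.0 = 5687 m².
Hydraulic gradient i = 0.000802.
Darcy's law: Q = K · A · i = 0.1279 × 5687 × 0.0008020 = 0.5832 m³/day.

0.583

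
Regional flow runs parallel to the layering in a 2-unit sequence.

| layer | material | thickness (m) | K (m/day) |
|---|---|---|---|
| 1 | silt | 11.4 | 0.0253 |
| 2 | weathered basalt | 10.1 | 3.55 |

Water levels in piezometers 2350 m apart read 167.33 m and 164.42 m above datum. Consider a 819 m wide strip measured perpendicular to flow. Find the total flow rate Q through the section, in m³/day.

Flow is parallel to layering, so each bed carries its own Darcy discharge and the transmissivities add.
Σ(K_i·b_i) = 0.0253×11.4 + 3.55×10.1 = 36.14 m²/day.
Hydraulic gradient i = (167.33 − 164.42) / 2350 = 2.91 / 2350 = 0.001238.
Q = Σ(K_i·b_i) · W · i = 36.14 × 819 × 0.001238 = 36.66 m³/day.

36.7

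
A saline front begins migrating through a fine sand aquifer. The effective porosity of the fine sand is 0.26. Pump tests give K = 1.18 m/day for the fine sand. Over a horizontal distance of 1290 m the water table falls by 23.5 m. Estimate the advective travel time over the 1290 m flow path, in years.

42.7

Hydraulic gradient i = Δh / L = 23.5 / 1290 = 0.01822.
Darcy flux q = K · i = 1.180 × 0.01822 = 0.02150 m/day.
Seepage velocity v = q / n_e = 0.02150 / 0.26 = 0.08268 m/day.
Travel time t = L / v = 1290 / 0.08268 = 15603 days = 42.72 years.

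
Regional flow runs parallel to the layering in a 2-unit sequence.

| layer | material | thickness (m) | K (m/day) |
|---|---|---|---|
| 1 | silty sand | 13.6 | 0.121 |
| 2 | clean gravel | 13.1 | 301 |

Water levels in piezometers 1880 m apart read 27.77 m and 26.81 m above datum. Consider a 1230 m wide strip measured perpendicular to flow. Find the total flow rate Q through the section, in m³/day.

Flow is parallel to layering, so each bed carries its own Darcy discharge and the transmissivities add.
Σ(K_i·b_i) = 0.121×13.6 + 301×13.1 = 3945 m²/day.
Hydraulic gradient i = (27.77 − 26.81) / 1880 = 0.96 / 1880 = 0.0005106.
Q = Σ(K_i·b_i) · W · i = 3945 × 1230 × 0.0005106 = 2478 m³/day.

2480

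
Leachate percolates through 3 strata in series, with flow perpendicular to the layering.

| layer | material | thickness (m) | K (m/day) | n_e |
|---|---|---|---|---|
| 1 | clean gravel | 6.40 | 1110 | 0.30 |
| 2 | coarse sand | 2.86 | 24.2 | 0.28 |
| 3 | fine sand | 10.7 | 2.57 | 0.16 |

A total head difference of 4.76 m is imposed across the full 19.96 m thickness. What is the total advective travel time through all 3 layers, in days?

With flow normal to the layers, continuity requires the same specific discharge q through every layer.
Σ(b_i/K_i) = 6.40/1110 + 2.86/24.2 + 10.7/2.57 = 4.287 d.
q = Δh / Σ(b_i/K_i) = 4.76 / 4.287 = 1.110 m/day.
In each layer the seepage velocity is v_i = q/n_i, so the layer transit time is t_i = b_i·n_i / q:
  layer 1 (clean gravel): t_1 = 6.40 × 0.30 / 1.110 = 1.729 d
  layer 2 (coarse sand): t_2 = 2.86 × 0.28 / 1.110 = 0.7213 d
  layer 3 (fine sand): t_3 = 10.7 × 0.16 / 1.110 = 1.542 d
Total t = Σ t_i = 3.993 days.

3.99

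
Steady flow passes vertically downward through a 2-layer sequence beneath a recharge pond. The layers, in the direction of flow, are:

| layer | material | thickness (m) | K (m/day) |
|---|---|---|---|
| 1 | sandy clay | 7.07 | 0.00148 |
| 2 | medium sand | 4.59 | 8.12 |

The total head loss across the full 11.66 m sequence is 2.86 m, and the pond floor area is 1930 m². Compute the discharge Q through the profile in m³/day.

1.16

Flow is perpendicular to layering, so the layers act in series and the equivalent K is the thickness-weighted harmonic mean.
Total thickness L = 7.07 + 4.59 = 11.66 m.
Σ(b_i/K_i) = 7.07/0.00148 + 4.59/8.12 = 4778 d.
K_eq = L / Σ(b_i/K_i) = 11.66 / 4778 = 0.002441 m/day.
Q = K_eq · A · (Δh/L) = 0.002441 × 1930 × (2.86/11.66) = 1.155 m³/day.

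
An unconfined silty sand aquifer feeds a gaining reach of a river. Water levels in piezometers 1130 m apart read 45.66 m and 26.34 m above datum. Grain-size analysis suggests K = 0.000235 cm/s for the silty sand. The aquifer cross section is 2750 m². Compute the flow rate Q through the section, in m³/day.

9.55

Convert K: 0.000235 cm/s × 864 = 0.2030 m/day.
Hydraulic gradient i = (45.66 − 26.34) / 1130 = 19.32 / 1130 = 0.01710.
Darcy's law: Q = K · A · i = 0.2030 × 2750 × 0.01710 = 9.546 m³/day.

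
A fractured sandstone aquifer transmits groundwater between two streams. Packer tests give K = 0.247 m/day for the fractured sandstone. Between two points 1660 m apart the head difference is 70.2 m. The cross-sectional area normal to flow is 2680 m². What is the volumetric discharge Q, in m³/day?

28.0

Hydraulic gradient i = Δh / L = 70.2 / 1660 = 0.04229.
Darcy's law: Q = K · A · i = 0.2470 × 2680 × 0.04229 = 27.99 m³/day.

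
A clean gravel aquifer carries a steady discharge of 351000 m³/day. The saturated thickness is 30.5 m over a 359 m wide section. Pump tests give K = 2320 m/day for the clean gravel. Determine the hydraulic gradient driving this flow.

0.0138

Cross-sectional area A = 359 × 30.5 = 10950 m².
From Q = K·A·i, i = Q / (K·A) = 351000 / (2320 × 10950) = 0.01382.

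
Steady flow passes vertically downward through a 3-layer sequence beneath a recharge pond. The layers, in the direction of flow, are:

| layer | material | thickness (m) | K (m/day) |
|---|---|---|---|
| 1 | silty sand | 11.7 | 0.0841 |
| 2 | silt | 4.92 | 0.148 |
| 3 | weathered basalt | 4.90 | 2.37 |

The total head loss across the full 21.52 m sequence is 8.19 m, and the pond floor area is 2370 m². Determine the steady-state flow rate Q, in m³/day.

111

Flow is perpendicular to layering, so the layers act in series and the equivalent K is the thickness-weighted harmonic mean.
Total thickness L = 11.7 + 4.92 + 4.90 = 21.52 m.
Σ(b_i/K_i) = 11.7/0.0841 + 4.92/0.148 + 4.90/2.37 = 174.4 d.
K_eq = L / Σ(b_i/K_i) = 21.52 / 174.4 = 0.1234 m/day.
Q = K_eq · A · (Δh/L) = 0.1234 × 2370 × (8.19/21.52) = 111.3 m³/day.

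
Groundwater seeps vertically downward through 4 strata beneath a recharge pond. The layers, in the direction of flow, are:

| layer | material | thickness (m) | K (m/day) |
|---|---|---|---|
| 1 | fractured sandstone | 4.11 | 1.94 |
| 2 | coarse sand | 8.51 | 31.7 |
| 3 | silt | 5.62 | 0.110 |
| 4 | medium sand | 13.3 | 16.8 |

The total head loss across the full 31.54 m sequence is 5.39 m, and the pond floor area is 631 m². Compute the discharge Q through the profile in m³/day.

Flow is perpendicular to layering, so the layers act in series and the equivalent K is the thickness-weighted harmonic mean.
Total thickness L = 4.11 + 8.51 + 5.62 + 13.3 = 31.54 m.
Σ(b_i/K_i) = 4.11/1.94 + 8.51/31.7 + 5.62/0.110 + 13.3/16.8 = 54.27 d.
K_eq = L / Σ(b_i/K_i) = 31.54 / 54.27 = 0.5812 m/day.
Q = K_eq · A · (Δh/L) = 0.5812 × 631 × (5.39/31.54) = 62.67 m³/day.

62.7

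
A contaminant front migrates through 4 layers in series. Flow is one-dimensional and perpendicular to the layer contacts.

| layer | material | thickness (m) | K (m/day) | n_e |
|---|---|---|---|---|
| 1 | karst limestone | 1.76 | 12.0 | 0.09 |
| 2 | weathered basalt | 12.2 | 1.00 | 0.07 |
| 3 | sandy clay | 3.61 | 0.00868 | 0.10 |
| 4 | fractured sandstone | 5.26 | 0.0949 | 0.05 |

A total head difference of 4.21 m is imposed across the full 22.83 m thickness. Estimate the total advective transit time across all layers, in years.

With flow normal to the layers, continuity requires the same specific discharge q through every layer.
Σ(b_i/K_i) = 1.76/12.0 + 12.2/1.00 + 3.61/0.00868 + 5.26/0.0949 = 483.7 d.
q = Δh / Σ(b_i/K_i) = 4.21 / 483.7 = 0.008704 m/day.
In each layer the seepage velocity is v_i = q/n_i, so the layer transit time is t_i = b_i·n_i / q:
  layer 1 (karst limestone): t_1 = 1.76 × 0.09 / 0.008704 = 18.20 d
  layer 2 (weathered basalt): t_2 = 12.2 × 0.07 / 0.008704 = 98.11 d
  layer 3 (sandy clay): t_3 = 3.61 × 0.10 / 0.008704 = 41.47 d
  layer 4 (fractured sandstone): t_4 = 5.26 × 0.05 / 0.008704 = 30.22 d
Total t = Σ t_i = 188.0 days = 0.5147 years.

0.515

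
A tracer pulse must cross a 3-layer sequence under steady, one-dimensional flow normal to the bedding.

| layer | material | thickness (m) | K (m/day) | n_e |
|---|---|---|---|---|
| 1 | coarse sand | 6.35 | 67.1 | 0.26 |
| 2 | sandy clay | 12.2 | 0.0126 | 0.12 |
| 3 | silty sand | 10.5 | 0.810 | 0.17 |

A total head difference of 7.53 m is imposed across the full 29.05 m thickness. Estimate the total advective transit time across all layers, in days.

639

With flow normal to the layers, continuity requires the same specific discharge q through every layer.
Σ(b_i/K_i) = 6.35/67.1 + 12.2/0.0126 + 10.5/0.810 = 981.3 d.
q = Δh / Σ(b_i/K_i) = 7.53 / 981.3 = 0.007673 m/day.
In each layer the seepage velocity is v_i = q/n_i, so the layer transit time is t_i = b_i·n_i / q:
  layer 1 (coarse sand): t_1 = 6.35 × 0.26 / 0.007673 = 215.2 d
  layer 2 (sandy clay): t_2 = 12.2 × 0.12 / 0.007673 = 190.8 d
  layer 3 (silty sand): t_3 = 10.5 × 0.17 / 0.007673 = 232.6 d
Total t = Σ t_i = 638.6 days.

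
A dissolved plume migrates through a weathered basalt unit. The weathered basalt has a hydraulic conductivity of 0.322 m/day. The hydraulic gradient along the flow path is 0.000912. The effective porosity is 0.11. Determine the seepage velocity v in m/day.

Hydraulic gradient i = 0.000912.
Darcy flux q = K · i = 0.3220 × 0.0009120 = 0.0002937 m/day.
Seepage velocity v = q / n_e = 0.0002937 / 0.11 = 0.002670 m/day.

0.00267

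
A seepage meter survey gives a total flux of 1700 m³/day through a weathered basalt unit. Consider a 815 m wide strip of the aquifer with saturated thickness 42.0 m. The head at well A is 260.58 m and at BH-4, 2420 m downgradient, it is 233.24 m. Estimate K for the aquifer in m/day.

4.40

Cross-sectional area A = 815 × 42.0 = 34230 m².
Hydraulic gradient i = (260.58 − 233.24) / 2420 = 27.34 / 2420 = 0.01130.
From Q = K·A·i, K = Q / (A·i) = 1700 / (34230 × 0.01130) = 4.396 m/day.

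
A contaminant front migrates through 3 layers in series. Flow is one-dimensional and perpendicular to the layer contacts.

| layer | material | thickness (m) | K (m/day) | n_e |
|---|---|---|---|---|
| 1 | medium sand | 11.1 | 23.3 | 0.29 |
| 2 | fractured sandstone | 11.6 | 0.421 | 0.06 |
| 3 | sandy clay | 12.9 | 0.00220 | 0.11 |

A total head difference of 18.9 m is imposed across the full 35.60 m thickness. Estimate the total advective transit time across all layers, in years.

With flow normal to the layers, continuity requires the same specific discharge q through every layer.
Σ(b_i/K_i) = 11.1/23.3 + 11.6/0.421 + 12.9/0.00220 = 5892 d.
q = Δh / Σ(b_i/K_i) = 18.9 / 5892 = 0.003208 m/day.
In each layer the seepage velocity is v_i = q/n_i, so the layer transit time is t_i = b_i·n_i / q:
  layer 1 (medium sand): t_1 = 11.1 × 0.29 / 0.003208 = 1003 d
  layer 2 (fractured sandstone): t_2 = 11.6 × 0.06 / 0.003208 = 217.0 d
  layer 3 (sandy clay): t_3 = 12.9 × 0.11 / 0.003208 = 442.3 d
Total t = Σ t_i = 1663 days = 4.552 years.

4.55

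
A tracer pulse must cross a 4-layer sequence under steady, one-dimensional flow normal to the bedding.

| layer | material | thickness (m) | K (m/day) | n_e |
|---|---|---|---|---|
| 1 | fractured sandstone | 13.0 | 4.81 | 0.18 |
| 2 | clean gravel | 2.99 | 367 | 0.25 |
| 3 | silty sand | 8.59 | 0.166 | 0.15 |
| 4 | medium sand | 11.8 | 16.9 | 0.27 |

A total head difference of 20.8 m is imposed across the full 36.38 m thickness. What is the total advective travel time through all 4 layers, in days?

20.1

With flow normal to the layers, continuity requires the same specific discharge q through every layer.
Σ(b_i/K_i) = 13.0/4.81 + 2.99/367 + 8.59/0.166 + 11.8/16.9 = 55.16 d.
q = Δh / Σ(b_i/K_i) = 20.8 / 55.16 = 0.3771 m/day.
In each layer the seepage velocity is v_i = q/n_i, so the layer transit time is t_i = b_i·n_i / q:
  layer 1 (fractured sandstone): t_1 = 13.0 × 0.18 / 0.3771 = 6.205 d
  layer 2 (clean gravel): t_2 = 2.99 × 0.25 / 0.3771 = 1.982 d
  layer 3 (silty sand): t_3 = 8.59 × 0.15 / 0.3771 = 3.417 d
  layer 4 (medium sand): t_4 = 11.8 × 0.27 / 0.3771 = 8.448 d
Total t = Σ t_i = 20.05 days.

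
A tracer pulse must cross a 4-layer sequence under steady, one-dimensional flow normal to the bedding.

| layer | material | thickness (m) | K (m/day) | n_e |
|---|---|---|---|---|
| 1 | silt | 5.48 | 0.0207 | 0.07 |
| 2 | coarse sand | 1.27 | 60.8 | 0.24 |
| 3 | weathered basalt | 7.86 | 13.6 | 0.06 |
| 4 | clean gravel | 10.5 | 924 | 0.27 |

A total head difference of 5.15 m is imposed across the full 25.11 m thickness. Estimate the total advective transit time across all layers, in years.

0.564

With flow normal to the layers, continuity requires the same specific discharge q through every layer.
Σ(b_i/K_i) = 5.48/0.0207 + 1.27/60.8 + 7.86/13.6 + 10.5/924 = 265.3 d.
q = Δh / Σ(b_i/K_i) = 5.15 / 265.3 = 0.01941 m/day.
In each layer the seepage velocity is v_i = q/n_i, so the layer transit time is t_i = b_i·n_i / q:
  layer 1 (silt): t_1 = 5.48 × 0.07 / 0.01941 = 19.76 d
  layer 2 (coarse sand): t_2 = 1.27 × 0.24 / 0.01941 = 15.70 d
  layer 3 (weathered basalt): t_3 = 7.86 × 0.06 / 0.01941 = 24.30 d
  layer 4 (clean gravel): t_4 = 10.5 × 0.27 / 0.01941 = 146.1 d
Total t = Σ t_i = 205.8 days = 0.5635 years.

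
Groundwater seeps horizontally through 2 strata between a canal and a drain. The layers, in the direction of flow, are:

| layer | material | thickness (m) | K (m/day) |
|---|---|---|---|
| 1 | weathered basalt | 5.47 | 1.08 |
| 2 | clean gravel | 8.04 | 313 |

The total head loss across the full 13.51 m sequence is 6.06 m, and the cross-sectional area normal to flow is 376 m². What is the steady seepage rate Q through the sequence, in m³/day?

Flow is perpendicular to layering, so the layers act in series and the equivalent K is the thickness-weighted harmonic mean.
Total thickness L = 5.47 + 8.04 = 13.51 m.
Σ(b_i/K_i) = 5.47/1.08 + 8.04/313 = 5.091 d.
K_eq = L / Σ(b_i/K_i) = 13.51 / 5.091 = 2.654 m/day.
Q = K_eq · A · (Δh/L) = 2.654 × 376 × (6.06/13.51) = 447.6 m³/day.

448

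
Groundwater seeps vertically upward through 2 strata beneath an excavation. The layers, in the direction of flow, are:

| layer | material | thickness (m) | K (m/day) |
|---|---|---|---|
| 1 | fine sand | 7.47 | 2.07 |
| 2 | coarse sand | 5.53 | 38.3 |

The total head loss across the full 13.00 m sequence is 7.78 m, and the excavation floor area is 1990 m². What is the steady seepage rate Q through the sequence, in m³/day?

Flow is perpendicular to layering, so the layers act in series and the equivalent K is the thickness-weighted harmonic mean.
Total thickness L = 7.47 + 5.53 = 13.00 m.
Σ(b_i/K_i) = 7.47/2.07 + 5.53/38.3 = 3.753 d.
K_eq = L / Σ(b_i/K_i) = 13.00 / 3.753 = 3.464 m/day.
Q = K_eq · A · (Δh/L) = 3.464 × 1990 × (7.78/13.00) = 4125 m³/day.

4130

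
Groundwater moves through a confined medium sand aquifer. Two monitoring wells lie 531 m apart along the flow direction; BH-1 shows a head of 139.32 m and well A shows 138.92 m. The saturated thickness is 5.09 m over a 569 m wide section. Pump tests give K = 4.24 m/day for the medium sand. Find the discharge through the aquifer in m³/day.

Cross-sectional area A = 569 × 5.09 = 2896 m².
Hydraulic gradient i = (139.32 − 138.92) / 531 = 0.4 / 531 = 0.0007533.
Darcy's law: Q = K · A · i = 4.240 × 2896 × 0.0007533 = 9.250 m³/day.

9.25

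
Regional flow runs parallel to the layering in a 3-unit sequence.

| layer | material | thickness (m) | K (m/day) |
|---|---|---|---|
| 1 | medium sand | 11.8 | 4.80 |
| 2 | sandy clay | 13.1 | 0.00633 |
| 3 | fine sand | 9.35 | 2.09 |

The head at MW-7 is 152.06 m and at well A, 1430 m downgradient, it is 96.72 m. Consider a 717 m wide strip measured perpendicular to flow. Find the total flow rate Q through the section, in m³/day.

Flow is parallel to layering, so each bed carries its own Darcy discharge and the transmissivities add.
Σ(K_i·b_i) = 4.80×11.8 + 0.00633×13.1 + 2.09×9.35 = 76.26 m²/day.
Hydraulic gradient i = (152.06 − 96.72) / 1430 = 55.34 / 1430 = 0.03870.
Q = Σ(K_i·b_i) · W · i = 76.26 × 717 × 0.03870 = 2116 m³/day.

2120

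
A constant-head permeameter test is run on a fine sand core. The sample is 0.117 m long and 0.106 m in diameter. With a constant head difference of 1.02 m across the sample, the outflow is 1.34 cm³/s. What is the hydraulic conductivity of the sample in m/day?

Cross-sectional area A = π·(d/2)² = π × (0.106/2)² = 0.008825 m².
Convert discharge: 1.34 cm³/s = 1.340e-06 m³/s.
Darcy's law rearranged: K = Q·L / (A·Δh) = 1.340e-06 × 0.117 / (0.008825 × 1.02) = 1.742e-05 m/s = 1.505 m/day.

1.50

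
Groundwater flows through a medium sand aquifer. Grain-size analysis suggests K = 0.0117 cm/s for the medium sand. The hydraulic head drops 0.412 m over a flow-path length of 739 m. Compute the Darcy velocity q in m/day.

Convert K: 0.0117 cm/s × 864 = 10.11 m/day.
Hydraulic gradient i = Δh / L = 0.412 / 739 = 0.0005575.
Specific discharge q = K · i = 10.11 × 0.0005575 = 0.005636 m/day.

0.00564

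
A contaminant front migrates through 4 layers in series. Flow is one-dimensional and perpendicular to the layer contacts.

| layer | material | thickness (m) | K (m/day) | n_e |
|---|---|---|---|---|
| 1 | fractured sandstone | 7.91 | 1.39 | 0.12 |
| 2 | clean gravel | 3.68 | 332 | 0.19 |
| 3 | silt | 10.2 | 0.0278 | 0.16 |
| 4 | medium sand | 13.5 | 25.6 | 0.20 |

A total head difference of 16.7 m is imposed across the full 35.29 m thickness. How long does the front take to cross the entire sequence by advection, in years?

0.366

With flow normal to the layers, continuity requires the same specific discharge q through every layer.
Σ(b_i/K_i) = 7.91/1.39 + 3.68/332 + 10.2/0.0278 + 13.5/25.6 = 373.1 d.
q = Δh / Σ(b_i/K_i) = 16.7 / 373.1 = 0.04476 m/day.
In each layer the seepage velocity is v_i = q/n_i, so the layer transit time is t_i = b_i·n_i / q:
  layer 1 (fractured sandstone): t_1 = 7.91 × 0.12 / 0.04476 = 21.21 d
  layer 2 (clean gravel): t_2 = 3.68 × 0.19 / 0.04476 = 15.62 d
  layer 3 (silt): t_3 = 10.2 × 0.16 / 0.04476 = 36.46 d
  layer 4 (medium sand): t_4 = 13.5 × 0.20 / 0.04476 = 60.33 d
Total t = Σ t_i = 133.6 days = 0.3658 years.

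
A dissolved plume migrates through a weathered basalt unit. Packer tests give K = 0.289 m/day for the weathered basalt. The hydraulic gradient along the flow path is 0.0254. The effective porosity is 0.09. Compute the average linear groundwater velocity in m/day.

Hydraulic gradient i = 0.0254.
Darcy flux q = K · i = 0.2890 × 0.02540 = 0.007341 m/day.
Seepage velocity v = q / n_e = 0.007341 / 0.09 = 0.08156 m/day.

0.0816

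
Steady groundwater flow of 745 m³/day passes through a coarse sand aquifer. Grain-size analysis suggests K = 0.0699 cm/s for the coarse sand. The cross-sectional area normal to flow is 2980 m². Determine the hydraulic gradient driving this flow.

Convert K: 0.0699 cm/s × 864 = 60.39 m/day.
From Q = K·A·i, i = Q / (K·A) = 745 / (60.39 × 2980) = 0.004140.

0.00414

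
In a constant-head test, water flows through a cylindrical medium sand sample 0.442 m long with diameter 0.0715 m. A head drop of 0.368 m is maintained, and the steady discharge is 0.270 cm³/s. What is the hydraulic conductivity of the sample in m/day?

6.98

Cross-sectional area A = π·(d/2)² = π × (0.0715/2)² = 0.004015 m².
Convert discharge: 0.270 cm³/s = 2.700e-07 m³/s.
Darcy's law rearranged: K = Q·L / (A·Δh) = 2.700e-07 × 0.442 / (0.004015 × 0.368) = 8.077e-05 m/s = 6.978 m/day.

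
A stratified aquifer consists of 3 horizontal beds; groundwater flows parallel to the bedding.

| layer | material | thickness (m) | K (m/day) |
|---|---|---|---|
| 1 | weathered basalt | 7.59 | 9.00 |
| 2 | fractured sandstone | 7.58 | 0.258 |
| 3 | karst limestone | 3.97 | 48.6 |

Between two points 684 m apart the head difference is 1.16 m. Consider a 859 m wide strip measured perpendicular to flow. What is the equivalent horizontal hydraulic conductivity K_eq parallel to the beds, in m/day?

13.8

Flow is parallel to layering, so each bed carries its own Darcy discharge and the transmissivities add.
Σ(K_i·b_i) = 9.00×7.59 + 0.258×7.58 + 48.6×3.97 = 263.2 m²/day.
Total thickness b = 19.14 m, so K_eq = Σ(K_i·b_i)/b = 13.75 m/day.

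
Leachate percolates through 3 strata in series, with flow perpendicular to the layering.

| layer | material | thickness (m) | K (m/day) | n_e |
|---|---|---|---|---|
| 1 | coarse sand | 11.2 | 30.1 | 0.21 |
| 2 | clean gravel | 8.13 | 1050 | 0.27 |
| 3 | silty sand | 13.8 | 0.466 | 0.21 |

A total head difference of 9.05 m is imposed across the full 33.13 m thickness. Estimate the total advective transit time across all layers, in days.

With flow normal to the layers, continuity requires the same specific discharge q through every layer.
Σ(b_i/K_i) = 11.2/30.1 + 8.13/1050 + 13.8/0.466 = 29.99 d.
q = Δh / Σ(b_i/K_i) = 9.05 / 29.99 = 0.3017 m/day.
In each layer the seepage velocity is v_i = q/n_i, so the layer transit time is t_i = b_i·n_i / q:
  layer 1 (coarse sand): t_1 = 11.2 × 0.21 / 0.3017 = 7.795 d
  layer 2 (clean gravel): t_2 = 8.13 × 0.27 / 0.3017 = 7.275 d
  layer 3 (silty sand): t_3 = 13.8 × 0.21 / 0.3017 = 9.605 d
Total t = Σ t_i = 24.67 days.

24.7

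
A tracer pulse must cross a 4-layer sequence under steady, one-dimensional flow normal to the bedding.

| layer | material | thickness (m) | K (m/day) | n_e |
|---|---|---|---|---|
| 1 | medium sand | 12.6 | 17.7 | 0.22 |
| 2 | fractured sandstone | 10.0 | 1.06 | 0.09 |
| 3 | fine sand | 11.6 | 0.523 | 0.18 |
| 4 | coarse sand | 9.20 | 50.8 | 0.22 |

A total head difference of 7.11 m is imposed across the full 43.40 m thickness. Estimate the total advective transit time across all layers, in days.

35.6

With flow normal to the layers, continuity requires the same specific discharge q through every layer.
Σ(b_i/K_i) = 12.6/17.7 + 10.0/1.06 + 11.6/0.523 + 9.20/50.8 = 32.51 d.
q = Δh / Σ(b_i/K_i) = 7.11 / 32.51 = 0.2187 m/day.
In each layer the seepage velocity is v_i = q/n_i, so the layer transit time is t_i = b_i·n_i / q:
  layer 1 (medium sand): t_1 = 12.6 × 0.22 / 0.2187 = 12.67 d
  layer 2 (fractured sandstone): t_2 = 10.0 × 0.09 / 0.2187 = 4.115 d
  layer 3 (fine sand): t_3 = 11.6 × 0.18 / 0.2187 = 9.546 d
  layer 4 (coarse sand): t_4 = 9.20 × 0.22 / 0.2187 = 9.254 d
Total t = Σ t_i = 35.59 days.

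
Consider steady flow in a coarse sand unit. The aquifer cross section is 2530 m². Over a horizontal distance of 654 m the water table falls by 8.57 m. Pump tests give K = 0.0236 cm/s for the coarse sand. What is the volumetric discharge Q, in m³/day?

Convert K: 0.0236 cm/s × 864 = 20.39 m/day.
Hydraulic gradient i = Δh / L = 8.57 / 654 = 0.01310.
Darcy's law: Q = K · A · i = 20.39 × 2530 × 0.01310 = 676.0 m³/day.

676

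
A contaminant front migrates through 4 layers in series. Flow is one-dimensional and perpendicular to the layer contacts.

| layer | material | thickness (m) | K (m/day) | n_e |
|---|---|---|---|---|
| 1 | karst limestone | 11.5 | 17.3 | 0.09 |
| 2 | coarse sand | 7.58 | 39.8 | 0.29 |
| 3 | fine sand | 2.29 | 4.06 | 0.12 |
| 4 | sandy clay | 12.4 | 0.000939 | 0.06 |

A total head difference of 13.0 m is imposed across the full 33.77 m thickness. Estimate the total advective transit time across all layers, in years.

11.8

With flow normal to the layers, continuity requires the same specific discharge q through every layer.
Σ(b_i/K_i) = 11.5/17.3 + 7.58/39.8 + 2.29/4.06 + 12.4/0.000939 = 13207 d.
q = Δh / Σ(b_i/K_i) = 13.0 / 13207 = 0.0009843 m/day.
In each layer the seepage velocity is v_i = q/n_i, so the layer transit time is t_i = b_i·n_i / q:
  layer 1 (karst limestone): t_1 = 11.5 × 0.09 / 0.0009843 = 1051 d
  layer 2 (coarse sand): t_2 = 7.58 × 0.29 / 0.0009843 = 2233 d
  layer 3 (fine sand): t_3 = 2.29 × 0.12 / 0.0009843 = 279.2 d
  layer 4 (sandy clay): t_4 = 12.4 × 0.06 / 0.0009843 = 755.8 d
Total t = Σ t_i = 4320 days = 11.83 years.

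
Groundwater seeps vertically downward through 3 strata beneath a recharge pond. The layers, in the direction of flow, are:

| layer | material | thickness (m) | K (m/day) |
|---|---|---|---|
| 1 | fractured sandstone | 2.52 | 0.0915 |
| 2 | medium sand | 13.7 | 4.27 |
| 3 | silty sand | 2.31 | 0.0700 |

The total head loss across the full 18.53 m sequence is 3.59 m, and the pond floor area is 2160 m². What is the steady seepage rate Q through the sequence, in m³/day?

122

Flow is perpendicular to layering, so the layers act in series and the equivalent K is the thickness-weighted harmonic mean.
Total thickness L = 2.52 + 13.7 + 2.31 = 18.53 m.
Σ(b_i/K_i) = 2.52/0.0915 + 13.7/4.27 + 2.31/0.0700 = 63.75 d.
K_eq = L / Σ(b_i/K_i) = 18.53 / 63.75 = 0.2907 m/day.
Q = K_eq · A · (Δh/L) = 0.2907 × 2160 × (3.59/18.53) = 121.6 m³/day.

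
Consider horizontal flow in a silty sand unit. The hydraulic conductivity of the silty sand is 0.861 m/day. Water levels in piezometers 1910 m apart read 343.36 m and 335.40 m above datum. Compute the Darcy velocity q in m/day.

Hydraulic gradient i = (343.36 − 335.40) / 1910 = 7.96 / 1910 = 0.004168.
Specific discharge q = K · i = 0.8610 × 0.004168 = 0.003588 m/day.

0.00359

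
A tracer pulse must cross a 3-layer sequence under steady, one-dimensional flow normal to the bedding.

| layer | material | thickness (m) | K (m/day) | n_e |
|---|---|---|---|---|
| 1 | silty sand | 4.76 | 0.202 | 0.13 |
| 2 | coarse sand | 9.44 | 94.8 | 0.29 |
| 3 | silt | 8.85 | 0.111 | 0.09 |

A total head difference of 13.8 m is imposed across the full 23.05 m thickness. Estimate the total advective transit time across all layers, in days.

31.1

With flow normal to the layers, continuity requires the same specific discharge q through every layer.
Σ(b_i/K_i) = 4.76/0.202 + 9.44/94.8 + 8.85/0.111 = 103.4 d.
q = Δh / Σ(b_i/K_i) = 13.8 / 103.4 = 0.1335 m/day.
In each layer the seepage velocity is v_i = q/n_i, so the layer transit time is t_i = b_i·n_i / q:
  layer 1 (silty sand): t_1 = 4.76 × 0.13 / 0.1335 = 4.636 d
  layer 2 (coarse sand): t_2 = 9.44 × 0.29 / 0.1335 = 20.51 d
  layer 3 (silt): t_3 = 8.85 × 0.09 / 0.1335 = 5.968 d
Total t = Σ t_i = 31.11 days.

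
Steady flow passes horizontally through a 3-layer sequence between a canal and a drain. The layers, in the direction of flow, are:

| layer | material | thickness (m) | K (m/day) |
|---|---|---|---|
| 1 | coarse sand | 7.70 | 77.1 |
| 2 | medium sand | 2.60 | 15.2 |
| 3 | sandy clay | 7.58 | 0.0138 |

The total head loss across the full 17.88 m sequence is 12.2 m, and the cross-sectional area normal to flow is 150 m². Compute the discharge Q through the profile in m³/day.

3.33

Flow is perpendicular to layering, so the layers act in series and the equivalent K is the thickness-weighted harmonic mean.
Total thickness L = 7.70 + 2.60 + 7.58 = 17.88 m.
Σ(b_i/K_i) = 7.70/77.1 + 2.60/15.2 + 7.58/0.0138 = 549.5 d.
K_eq = L / Σ(b_i/K_i) = 17.88 / 549.5 = 0.03254 m/day.
Q = K_eq · A · (Δh/L) = 0.03254 × 150 × (12.2/17.88) = 3.330 m³/day.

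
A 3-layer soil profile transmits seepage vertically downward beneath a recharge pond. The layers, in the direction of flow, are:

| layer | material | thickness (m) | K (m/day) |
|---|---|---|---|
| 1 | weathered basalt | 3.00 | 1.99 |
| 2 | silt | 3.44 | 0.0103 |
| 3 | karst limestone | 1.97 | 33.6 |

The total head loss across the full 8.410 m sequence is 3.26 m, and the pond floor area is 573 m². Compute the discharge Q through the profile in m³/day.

Flow is perpendicular to layering, so the layers act in series and the equivalent K is the thickness-weighted harmonic mean.
Total thickness L = 3.00 + 3.44 + 1.97 = 8.410 m.
Σ(b_i/K_i) = 3.00/1.99 + 3.44/0.0103 + 1.97/33.6 = 335.5 d.
K_eq = L / Σ(b_i/K_i) = 8.410 / 335.5 = 0.02506 m/day.
Q = K_eq · A · (Δh/L) = 0.02506 × 573 × (3.26/8.410) = 5.567 m³/day.

5.57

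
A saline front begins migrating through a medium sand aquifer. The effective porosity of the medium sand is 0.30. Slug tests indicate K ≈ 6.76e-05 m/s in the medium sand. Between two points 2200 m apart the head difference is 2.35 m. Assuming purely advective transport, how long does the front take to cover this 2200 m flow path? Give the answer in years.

Convert K: 6.76e-05 m/s × 86400 = 5.841 m/day.
Hydraulic gradient i = Δh / L = 2.35 / 2200 = 0.001068.
Darcy flux q = K · i = 5.841 × 0.001068 = 0.006239 m/day.
Seepage velocity v = q / n_e = 0.006239 / 0.30 = 0.02080 m/day.
Travel time t = L / v = 2200 / 0.02080 = 1.058e+05 days = 289.6 years.

290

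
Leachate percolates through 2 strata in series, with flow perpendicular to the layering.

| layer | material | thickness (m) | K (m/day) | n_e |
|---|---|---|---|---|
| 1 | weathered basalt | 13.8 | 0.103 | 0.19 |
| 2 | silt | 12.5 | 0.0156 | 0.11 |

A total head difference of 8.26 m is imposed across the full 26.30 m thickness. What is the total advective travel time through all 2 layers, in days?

453

With flow normal to the layers, continuity requires the same specific discharge q through every layer.
Σ(b_i/K_i) = 13.8/0.103 + 12.5/0.0156 = 935.3 d.
q = Δh / Σ(b_i/K_i) = 8.26 / 935.3 = 0.008832 m/day.
In each layer the seepage velocity is v_i = q/n_i, so the layer transit time is t_i = b_i·n_i / q:
  layer 1 (weathered basalt): t_1 = 13.8 × 0.19 / 0.008832 = 296.9 d
  layer 2 (silt): t_2 = 12.5 × 0.11 / 0.008832 = 155.7 d
Total t = Σ t_i = 452.6 days.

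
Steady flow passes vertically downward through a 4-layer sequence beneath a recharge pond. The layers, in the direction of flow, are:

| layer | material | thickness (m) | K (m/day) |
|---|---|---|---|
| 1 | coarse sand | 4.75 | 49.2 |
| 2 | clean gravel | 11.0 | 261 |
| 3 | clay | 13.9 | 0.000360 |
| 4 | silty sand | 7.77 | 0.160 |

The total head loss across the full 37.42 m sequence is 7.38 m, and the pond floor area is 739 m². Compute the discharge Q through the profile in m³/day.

Flow is perpendicular to layering, so the layers act in series and the equivalent K is the thickness-weighted harmonic mean.
Total thickness L = 4.75 + 11.0 + 13.9 + 7.77 = 37.42 m.
Σ(b_i/K_i) = 4.75/49.2 + 11.0/261 + 13.9/0.000360 + 7.77/0.160 = 38660 d.
K_eq = L / Σ(b_i/K_i) = 37.42 / 38660 = 0.0009679 m/day.
Q = K_eq · A · (Δh/L) = 0.0009679 × 739 × (7.38/37.42) = 0.1411 m³/day.

0.141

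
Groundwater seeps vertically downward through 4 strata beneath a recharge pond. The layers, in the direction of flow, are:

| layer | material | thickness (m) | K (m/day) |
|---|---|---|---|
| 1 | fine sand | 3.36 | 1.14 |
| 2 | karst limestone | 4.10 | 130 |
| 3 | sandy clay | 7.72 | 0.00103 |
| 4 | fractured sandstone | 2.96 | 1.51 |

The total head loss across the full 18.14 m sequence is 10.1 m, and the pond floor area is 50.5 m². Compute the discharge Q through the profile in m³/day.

Flow is perpendicular to layering, so the layers act in series and the equivalent K is the thickness-weighted harmonic mean.
Total thickness L = 3.36 + 4.10 + 7.72 + 2.96 = 18.14 m.
Σ(b_i/K_i) = 3.36/1.14 + 4.10/130 + 7.72/0.00103 + 2.96/1.51 = 7500 d.
K_eq = L / Σ(b_i/K_i) = 18.14 / 7500 = 0.002419 m/day.
Q = K_eq · A · (Δh/L) = 0.002419 × 50.5 × (10.1/18.14) = 0.06801 m³/day.

0.0680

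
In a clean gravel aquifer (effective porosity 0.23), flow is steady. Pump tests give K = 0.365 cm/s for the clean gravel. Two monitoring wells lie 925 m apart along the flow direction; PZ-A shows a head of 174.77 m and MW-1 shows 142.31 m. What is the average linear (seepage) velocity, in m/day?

48.1

Convert K: 0.365 cm/s × 864 = 315.4 m/day.
Hydraulic gradient i = (174.77 − 142.31) / 925 = 32.46 / 925 = 0.03509.
Darcy flux q = K · i = 315.4 × 0.03509 = 11.07 m/day.
Seepage velocity v = q / n_e = 11.07 / 0.23 = 48.12 m/day.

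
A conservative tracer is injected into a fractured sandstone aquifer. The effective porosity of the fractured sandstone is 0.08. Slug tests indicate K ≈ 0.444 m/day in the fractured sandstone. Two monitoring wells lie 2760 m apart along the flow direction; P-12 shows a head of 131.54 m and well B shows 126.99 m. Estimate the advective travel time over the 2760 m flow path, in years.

Hydraulic gradient i = (131.54 − 126.99) / 2760 = 4.55 / 2760 = 0.001649.
Darcy flux q = K · i = 0.4440 × 0.001649 = 0.0007320 m/day.
Seepage velocity v = q / n_e = 0.0007320 / 0.08 = 0.009149 m/day.
Travel time t = L / v = 2760 / 0.009149 = 3.017e+05 days = 825.9 years.

826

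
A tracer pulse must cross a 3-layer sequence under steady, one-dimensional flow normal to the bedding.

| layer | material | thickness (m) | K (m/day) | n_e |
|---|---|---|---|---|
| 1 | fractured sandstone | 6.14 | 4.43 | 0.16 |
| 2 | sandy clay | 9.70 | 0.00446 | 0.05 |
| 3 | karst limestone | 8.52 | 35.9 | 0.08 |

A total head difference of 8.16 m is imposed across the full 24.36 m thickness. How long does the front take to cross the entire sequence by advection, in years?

With flow normal to the layers, continuity requires the same specific discharge q through every layer.
Σ(b_i/K_i) = 6.14/4.43 + 9.70/0.00446 + 8.52/35.9 = 2177 d.
q = Δh / Σ(b_i/K_i) = 8.16 / 2177 = 0.003749 m/day.
In each layer the seepage velocity is v_i = q/n_i, so the layer transit time is t_i = b_i·n_i / q:
  layer 1 (fractured sandstone): t_1 = 6.14 × 0.16 / 0.003749 = 262.0 d
  layer 2 (sandy clay): t_2 = 9.70 × 0.05 / 0.003749 = 129.4 d
  layer 3 (karst limestone): t_3 = 8.52 × 0.08 / 0.003749 = 181.8 d
Total t = Σ t_i = 573.2 days = 1.569 years.

1.57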